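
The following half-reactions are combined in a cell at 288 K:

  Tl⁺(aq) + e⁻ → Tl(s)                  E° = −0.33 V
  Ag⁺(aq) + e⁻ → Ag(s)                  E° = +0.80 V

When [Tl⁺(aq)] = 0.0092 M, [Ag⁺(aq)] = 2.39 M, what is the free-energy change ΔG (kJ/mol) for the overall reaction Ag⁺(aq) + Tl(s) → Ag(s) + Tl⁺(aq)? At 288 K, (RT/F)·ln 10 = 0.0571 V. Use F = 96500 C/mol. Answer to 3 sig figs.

−122 kJ/mol

The standard cell potential is +0.80 − (−0.33) = +1.13 V, with n = 1 electron in the balanced equation.
Here Q = [Tl⁺(aq)] / [Ag⁺(aq)] = 0.00385 (log Q = −2.415), giving E = +1.13 − (0.0571/1)·(−2.415) = +1.2679 V.
Then ΔG = −nFE = −1 × 96500 × +1.2679 J/mol = −122 kJ/mol.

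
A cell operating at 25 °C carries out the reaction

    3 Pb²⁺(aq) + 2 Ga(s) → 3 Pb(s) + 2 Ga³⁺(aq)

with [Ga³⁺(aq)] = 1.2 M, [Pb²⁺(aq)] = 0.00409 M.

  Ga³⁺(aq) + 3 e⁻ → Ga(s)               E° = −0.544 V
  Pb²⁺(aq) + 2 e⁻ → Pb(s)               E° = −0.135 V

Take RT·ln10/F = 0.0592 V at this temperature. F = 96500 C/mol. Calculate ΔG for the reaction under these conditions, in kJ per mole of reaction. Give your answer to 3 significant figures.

−195 kJ/mol

E°cell = −0.135 − (−0.544) = +0.409 V; the balanced reaction transfers n = 6 electrons.
Here Q = [Ga³⁺(aq)]^2 / [Pb²⁺(aq)]^3 = 2.1×10^7 (log Q = 7.323), giving E = +0.409 − (0.0592/6)·(7.323) = +0.3367 V.
Then ΔG = −nFE = −6 × 96500 × +0.3367 J/mol = −195 kJ/mol.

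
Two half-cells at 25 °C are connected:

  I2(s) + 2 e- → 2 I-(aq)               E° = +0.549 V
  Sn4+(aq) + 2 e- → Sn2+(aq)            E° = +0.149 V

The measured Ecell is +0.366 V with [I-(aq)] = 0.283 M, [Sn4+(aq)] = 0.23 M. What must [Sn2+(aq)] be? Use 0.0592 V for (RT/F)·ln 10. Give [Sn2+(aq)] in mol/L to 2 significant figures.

0.0013 M

I₂/I⁻ is the cathode (higher E°); E°cell = +0.549 − (+0.149) = +0.400 V with n = 2.
From the Nernst equation, log Q = n(E° − E)/0.0592 = 2·(+0.400 − (+0.366))/0.0592 = 1.149.
For I2(s) + Sn2+(aq) → 2 I-(aq) + Sn4+(aq), the reaction quotient is Q = ([I-(aq)]^2·[Sn4+(aq)]) / [Sn2+(aq)].
Substituting the known concentrations and solving, log [Sn2+(aq)] = −2.884 and [Sn2+(aq)] = 0.0013 M.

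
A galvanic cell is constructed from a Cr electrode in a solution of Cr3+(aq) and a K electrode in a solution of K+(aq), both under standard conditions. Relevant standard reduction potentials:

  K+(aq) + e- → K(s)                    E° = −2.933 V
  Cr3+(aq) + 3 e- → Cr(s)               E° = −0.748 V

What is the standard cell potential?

The Cr³⁺/Cr couple has the higher E°, so Cr ion is reduced (cathode) and K is oxidized (anode).
E°cell = E°(cathode) − E°(anode) = −0.748 − (−2.933) = +2.185 V.

+2.185 V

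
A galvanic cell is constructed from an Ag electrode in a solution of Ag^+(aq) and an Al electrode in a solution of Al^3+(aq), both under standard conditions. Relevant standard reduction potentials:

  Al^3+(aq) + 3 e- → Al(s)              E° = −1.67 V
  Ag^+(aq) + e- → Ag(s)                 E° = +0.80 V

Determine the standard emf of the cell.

Of the two couples in this cell, the one with the more positive reduction potential is reduced at the cathode: here that is Ag⁺/Ag (+0.80 V); Al³⁺/Al (−1.67 V) is the anode.
E°cell = E°(cathode) − E°(anode) = +0.80 − (−1.67) = +2.47 V.

+2.47 V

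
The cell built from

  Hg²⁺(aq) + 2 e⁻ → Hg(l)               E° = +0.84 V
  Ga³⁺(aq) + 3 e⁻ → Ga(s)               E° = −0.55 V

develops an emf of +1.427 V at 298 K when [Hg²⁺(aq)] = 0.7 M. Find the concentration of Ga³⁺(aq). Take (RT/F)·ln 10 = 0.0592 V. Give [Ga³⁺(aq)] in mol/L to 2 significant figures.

Hg²⁺/Hg is the cathode (higher E°); E°cell = +0.84 − (−0.55) = +1.39 V with n = 6.
Rearranging E = E° − (0.0592/n)·log Q gives log Q = 6(+1.39 − (+1.427))/0.0592 = −3.750.
Balancing electrons gives 3 Hg²⁺(aq) + 2 Ga(s) → 3 Hg(l) + 2 Ga³⁺(aq); thus Q = [Ga³⁺(aq)]^2 / [Hg²⁺(aq)]^3.
Substituting the known concentrations and solving, log [Ga³⁺(aq)] = −2.107 and [Ga³⁺(aq)] = 0.0078 M.

0.0078 M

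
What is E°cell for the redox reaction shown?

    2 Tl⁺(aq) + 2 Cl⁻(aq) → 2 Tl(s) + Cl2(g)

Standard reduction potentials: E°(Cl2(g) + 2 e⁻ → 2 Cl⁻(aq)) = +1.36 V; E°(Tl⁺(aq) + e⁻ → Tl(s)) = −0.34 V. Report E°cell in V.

−1.70 V

Tl⁺(aq) gains electrons, so the Tl⁺/Tl couple is the cathode; the Cl₂/Cl⁻ couple is the anode.
E°cell = E°(cathode) − E°(anode) = −0.34 − (+1.36) = −1.70 V.
The negative E°cell means the reaction is non-spontaneous in the direction written.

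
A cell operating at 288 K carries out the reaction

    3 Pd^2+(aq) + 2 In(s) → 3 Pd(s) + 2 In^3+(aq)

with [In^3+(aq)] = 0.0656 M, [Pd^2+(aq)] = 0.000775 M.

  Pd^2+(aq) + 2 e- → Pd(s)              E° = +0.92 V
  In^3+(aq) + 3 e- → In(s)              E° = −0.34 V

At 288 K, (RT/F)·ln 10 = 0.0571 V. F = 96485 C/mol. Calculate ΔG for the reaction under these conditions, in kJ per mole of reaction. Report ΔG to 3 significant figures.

With Pd²⁺/Pd reduced at the cathode, E°cell = +0.92 − (−0.34) = +1.26 V and n = 6.
Here Q = [In^3+(aq)]^2 / [Pd^2+(aq)]^3 = 9.24×10^6 (log Q = 6.966), giving E = +1.26 − (0.0571/6)·(6.966) = +1.1937 V.
ΔG = −nFE = −(6)(96485)(+1.1937) J/mol = −691 kJ/mol.

−691 kJ/mol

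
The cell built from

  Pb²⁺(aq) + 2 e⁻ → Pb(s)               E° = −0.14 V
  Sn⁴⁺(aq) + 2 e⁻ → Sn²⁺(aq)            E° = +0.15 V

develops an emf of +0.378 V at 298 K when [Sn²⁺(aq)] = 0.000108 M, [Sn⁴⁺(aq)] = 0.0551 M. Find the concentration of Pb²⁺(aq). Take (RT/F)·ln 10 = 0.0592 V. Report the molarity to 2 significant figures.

0.54 M

Sn⁴⁺/Sn²⁺ is the cathode (higher E°); E°cell = +0.15 − (−0.14) = +0.29 V with n = 2.
Rearranging E = E° − (0.0592/n)·log Q gives log Q = 2(+0.29 − (+0.378))/0.0592 = −2.973.
Balancing electrons gives Sn⁴⁺(aq) + Pb(s) → Sn²⁺(aq) + Pb²⁺(aq); thus Q = ([Sn²⁺(aq)]·[Pb²⁺(aq)]) / [Sn⁴⁺(aq)].
Solving for the unknown gives log [Pb²⁺(aq)] = −0.265, so [Pb²⁺(aq)] ≈ 0.54 M.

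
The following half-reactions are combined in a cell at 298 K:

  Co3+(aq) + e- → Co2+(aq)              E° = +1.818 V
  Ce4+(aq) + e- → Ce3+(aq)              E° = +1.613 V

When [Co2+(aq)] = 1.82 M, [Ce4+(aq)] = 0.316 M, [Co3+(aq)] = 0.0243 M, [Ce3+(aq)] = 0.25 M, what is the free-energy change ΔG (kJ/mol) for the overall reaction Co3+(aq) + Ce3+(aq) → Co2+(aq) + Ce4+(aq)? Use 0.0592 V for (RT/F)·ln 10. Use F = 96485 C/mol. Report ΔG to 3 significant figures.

−8.49 kJ/mol

The standard cell potential is +1.818 − (+1.613) = +0.205 V, with n = 1 electron in the balanced equation.
The reaction quotient is ([Co2+(aq)]·[Ce4+(aq)]) / ([Co3+(aq)]·[Ce3+(aq)]) = 94.7; by Nernst, E = +0.205 − (0.0592/1)(1.976) = +0.0880 V.
Finally ΔG = −nFE = −(1)(96485 C/mol)(+0.0880 V) = −8.49 kJ/mol.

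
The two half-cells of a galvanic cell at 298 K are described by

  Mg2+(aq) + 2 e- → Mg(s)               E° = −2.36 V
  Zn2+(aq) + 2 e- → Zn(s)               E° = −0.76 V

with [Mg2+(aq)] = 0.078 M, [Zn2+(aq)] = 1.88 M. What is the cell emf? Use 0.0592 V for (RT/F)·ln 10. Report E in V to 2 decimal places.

+1.64 V

Zn²⁺/Zn is reduced (cathode, E° = −0.76 V) and Mg²⁺/Mg is oxidized (anode).
E°cell = E°cat − E°an = −0.76 − (−2.36) = +1.60 V; n = 2.
The balanced reaction is Zn2+(aq) + Mg(s) → Zn(s) + Mg2+(aq), so Q = [Mg2+(aq)] / [Zn2+(aq)] = 0.0415 and log Q = −1.382.
E = E° − (0.0592/n)·log Q = +1.60 − (0.0592/2)(−1.382) = +1.64 V.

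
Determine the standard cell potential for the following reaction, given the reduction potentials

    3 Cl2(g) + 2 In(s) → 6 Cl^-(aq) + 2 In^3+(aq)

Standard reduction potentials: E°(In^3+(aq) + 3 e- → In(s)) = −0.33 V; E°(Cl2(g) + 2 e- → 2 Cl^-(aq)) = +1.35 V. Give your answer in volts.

Cl2(g) gains electrons, so the Cl₂/Cl⁻ couple is the cathode; the In³⁺/In couple is the anode.
E°cell = E°(cathode) − E°(anode) = +1.35 − (−0.33) = +1.68 V.

+1.68 V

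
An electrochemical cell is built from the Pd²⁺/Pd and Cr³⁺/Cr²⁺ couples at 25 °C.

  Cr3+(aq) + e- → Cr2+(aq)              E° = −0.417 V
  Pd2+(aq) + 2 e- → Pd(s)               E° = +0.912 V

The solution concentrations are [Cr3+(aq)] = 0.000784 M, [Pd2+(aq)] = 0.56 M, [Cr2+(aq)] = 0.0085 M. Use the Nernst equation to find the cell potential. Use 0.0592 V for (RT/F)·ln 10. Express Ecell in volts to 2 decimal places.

+1.38 V

Pd²⁺/Pd is reduced (cathode, E° = +0.912 V) and Cr³⁺/Cr²⁺ is oxidized (anode).
The standard potential is +0.912 − (−0.417) = +1.329 V and the balanced reaction transfers n = 2 electrons.
Balancing gives Pd2+(aq) + 2 Cr2+(aq) → Pd(s) + 2 Cr3+(aq); hence Q = [Cr3+(aq)]^2 / ([Pd2+(aq)]·[Cr2+(aq)]^2) = 0.0152 (log Q = −1.818).
E = E° − (0.0592/n)·log Q = +1.329 − (0.0592/2)(−1.818) = +1.38 V.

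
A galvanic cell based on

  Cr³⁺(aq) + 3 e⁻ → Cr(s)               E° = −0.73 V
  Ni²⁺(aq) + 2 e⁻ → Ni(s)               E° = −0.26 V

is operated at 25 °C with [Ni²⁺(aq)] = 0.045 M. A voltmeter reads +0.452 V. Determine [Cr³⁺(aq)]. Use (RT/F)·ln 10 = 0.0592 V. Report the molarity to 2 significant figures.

0.078 M

With Ni²⁺/Ni at the cathode and Cr³⁺/Cr at the anode, E°cell = −0.26 − (−0.73) = +0.47 V (n = 6).
Since E = E° − (0.0592/n)·log Q, log Q = n(E° − E)/0.0592 = 1.824.
Balancing electrons gives 3 Ni²⁺(aq) + 2 Cr(s) → 3 Ni(s) + 2 Cr³⁺(aq); thus Q = [Cr³⁺(aq)]^2 / [Ni²⁺(aq)]^3.
Isolating [Cr³⁺(aq)] in Q = 10^{1.824} yields log [Cr³⁺(aq)] = −1.108, i.e. 0.078 M.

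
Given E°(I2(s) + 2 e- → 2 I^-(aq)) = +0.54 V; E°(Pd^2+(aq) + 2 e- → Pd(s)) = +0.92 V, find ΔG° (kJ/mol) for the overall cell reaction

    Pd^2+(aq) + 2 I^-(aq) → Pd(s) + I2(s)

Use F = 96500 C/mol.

In the reaction as written Pd^2+(aq) is reduced, so the Pd²⁺/Pd couple is the cathode and I₂/I⁻ is the anode.
E°cell = +0.92 − (+0.54) = +0.38 V; balancing electrons gives n = 2.
ΔG° = −nFE°cell = −(2)(96500)(+0.38) J/mol = −73.3 kJ/mol.

−73.3 kJ/mol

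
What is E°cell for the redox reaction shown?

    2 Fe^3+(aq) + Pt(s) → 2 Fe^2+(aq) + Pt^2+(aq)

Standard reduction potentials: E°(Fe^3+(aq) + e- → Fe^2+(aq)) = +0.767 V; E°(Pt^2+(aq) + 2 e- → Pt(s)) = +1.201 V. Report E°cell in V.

Fe^3+(aq) gains electrons, so the Fe³⁺/Fe²⁺ couple is the cathode; the Pt²⁺/Pt couple is the anode.
E°cell = E°(cathode) − E°(anode) = +0.767 − (+1.201) = −0.434 V.
The negative E°cell means the reaction is non-spontaneous in the direction written.

−0.434 V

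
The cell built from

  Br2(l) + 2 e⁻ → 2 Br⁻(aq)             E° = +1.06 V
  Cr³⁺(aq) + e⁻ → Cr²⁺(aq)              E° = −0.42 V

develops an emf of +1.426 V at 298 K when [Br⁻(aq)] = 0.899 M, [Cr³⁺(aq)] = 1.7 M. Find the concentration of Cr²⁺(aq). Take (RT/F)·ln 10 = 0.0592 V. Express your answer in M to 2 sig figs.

0.19 M

The Br₂/Br⁻ couple has the larger reduction potential, so it is the cathode: E°cell = +1.06 − (−0.42) = +1.48 V and n = 2.
Since E = E° − (0.0592/n)·log Q, log Q = n(E° − E)/0.0592 = 1.824.
Balancing electrons gives Br2(l) + 2 Cr²⁺(aq) → 2 Br⁻(aq) + 2 Cr³⁺(aq); thus Q = ([Br⁻(aq)]^2·[Cr³⁺(aq)]^2) / [Cr²⁺(aq)]^2.
Isolating [Cr²⁺(aq)] in Q = 10^{1.824} yields log [Cr²⁺(aq)] = −0.728, i.e. 0.19 M.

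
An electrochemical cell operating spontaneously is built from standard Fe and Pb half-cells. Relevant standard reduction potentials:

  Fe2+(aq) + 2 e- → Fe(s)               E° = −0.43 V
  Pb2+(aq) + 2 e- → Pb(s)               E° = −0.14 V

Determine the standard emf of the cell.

Of the two couples in this cell, the one with the more positive reduction potential is reduced at the cathode: here that is Pb²⁺/Pb (−0.14 V); Fe²⁺/Fe (−0.43 V) is the anode.
E°cell = E°(cathode) − E°(anode) = −0.14 − (−0.43) = +0.29 V.

+0.29 V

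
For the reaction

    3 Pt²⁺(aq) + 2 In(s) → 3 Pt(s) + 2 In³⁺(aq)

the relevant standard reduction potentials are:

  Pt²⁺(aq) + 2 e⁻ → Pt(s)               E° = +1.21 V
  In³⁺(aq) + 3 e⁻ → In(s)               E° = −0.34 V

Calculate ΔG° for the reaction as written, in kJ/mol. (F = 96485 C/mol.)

In the reaction as written Pt²⁺(aq) is reduced, so the Pt²⁺/Pt couple is the cathode and In³⁺/In is the anode.
E°cell = +1.21 − (−0.34) = +1.55 V; balancing electrons gives n = 6.
ΔG° = −nFE°cell = −(6)(96485)(+1.55) J/mol = −897 kJ/mol.

−897 kJ/mol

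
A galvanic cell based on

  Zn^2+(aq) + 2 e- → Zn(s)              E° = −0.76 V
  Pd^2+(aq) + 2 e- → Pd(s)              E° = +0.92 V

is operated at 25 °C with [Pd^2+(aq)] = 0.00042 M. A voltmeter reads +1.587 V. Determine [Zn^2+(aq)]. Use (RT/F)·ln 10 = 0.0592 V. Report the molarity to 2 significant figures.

0.58 M

The Pd²⁺/Pd couple has the larger reduction potential, so it is the cathode: E°cell = +0.92 − (−0.76) = +1.68 V and n = 2.
From the Nernst equation, log Q = n(E° − E)/0.0592 = 2·(+1.68 − (+1.587))/0.0592 = 3.142.
For Pd^2+(aq) + Zn(s) → Pd(s) + Zn^2+(aq), the reaction quotient is Q = [Zn^2+(aq)] / [Pd^2+(aq)].
Solving for the unknown gives log [Zn^2+(aq)] = −0.235, so [Zn^2+(aq)] ≈ 0.58 M.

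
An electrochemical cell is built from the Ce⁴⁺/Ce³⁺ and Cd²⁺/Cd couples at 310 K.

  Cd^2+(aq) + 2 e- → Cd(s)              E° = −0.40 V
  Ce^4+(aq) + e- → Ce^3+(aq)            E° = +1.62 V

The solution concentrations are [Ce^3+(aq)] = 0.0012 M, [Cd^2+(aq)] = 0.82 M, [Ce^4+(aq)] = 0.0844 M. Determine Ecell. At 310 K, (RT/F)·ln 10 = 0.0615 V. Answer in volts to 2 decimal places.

+2.14 V

Since E°(Ce⁴⁺/Ce³⁺) > E°(Cd²⁺/Cd), Ce⁴⁺/Ce³⁺ serves as the cathode.
E°cell = E°cat − E°an = +1.62 − (−0.40) = +2.02 V; n = 2.
The balanced reaction is 2 Ce^4+(aq) + Cd(s) → 2 Ce^3+(aq) + Cd^2+(aq), so Q = ([Ce^3+(aq)]^2·[Cd^2+(aq)]) / [Ce^4+(aq)]^2 = 0.000166 and log Q = −3.781.
E = E° − (0.0615/n)·log Q = +2.02 − (0.0615/2)(−3.781) = +2.14 V.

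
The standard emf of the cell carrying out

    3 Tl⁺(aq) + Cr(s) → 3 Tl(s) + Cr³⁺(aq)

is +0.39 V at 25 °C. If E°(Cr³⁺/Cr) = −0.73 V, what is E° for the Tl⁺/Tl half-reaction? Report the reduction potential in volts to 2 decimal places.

In the reaction as written the Tl⁺/Tl couple is reduced (cathode) and Cr³⁺/Cr is oxidized (anode), so E°cell = E°(Tl⁺/Tl) − E°(Cr³⁺/Cr).
E°(Tl⁺/Tl) = E°cell + E°(anode) = +0.39 + (−0.73) = −0.34 V.

−0.34 V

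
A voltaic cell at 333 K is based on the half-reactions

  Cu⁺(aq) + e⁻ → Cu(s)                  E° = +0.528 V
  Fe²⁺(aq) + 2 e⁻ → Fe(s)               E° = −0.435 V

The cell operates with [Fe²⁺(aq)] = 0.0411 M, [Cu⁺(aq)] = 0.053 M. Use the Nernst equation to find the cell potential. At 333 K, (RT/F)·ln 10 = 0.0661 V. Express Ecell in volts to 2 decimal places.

The Cu⁺/Cu couple has the more positive E°, so it is the cathode; Fe²⁺/Fe is the anode.
E°cell = E°cat − E°an = +0.528 − (−0.435) = +0.963 V; n = 2.
The balanced reaction is 2 Cu⁺(aq) + Fe(s) → 2 Cu(s) + Fe²⁺(aq), so Q = [Fe²⁺(aq)] / [Cu⁺(aq)]^2 = 14.6 and log Q = 1.165.
Applying E = E° − (RT ln10/nF)·log Q gives +0.963 − (0.0661/2)(1.165) = +0.92 V.

+0.92 V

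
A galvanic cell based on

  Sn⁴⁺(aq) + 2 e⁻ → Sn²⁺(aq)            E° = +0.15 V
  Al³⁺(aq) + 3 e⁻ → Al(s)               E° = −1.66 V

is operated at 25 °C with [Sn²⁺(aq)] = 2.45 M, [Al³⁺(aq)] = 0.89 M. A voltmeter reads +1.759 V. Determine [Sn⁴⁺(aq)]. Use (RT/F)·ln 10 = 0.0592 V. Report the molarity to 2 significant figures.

0.043 M

Sn⁴⁺/Sn²⁺ is the cathode (higher E°); E°cell = +0.15 − (−1.66) = +1.81 V with n = 6.
From the Nernst equation, log Q = n(E° − E)/0.0592 = 6·(+1.81 − (+1.759))/0.0592 = 5.169.
The balanced reaction is 3 Sn⁴⁺(aq) + 2 Al(s) → 3 Sn²⁺(aq) + 2 Al³⁺(aq), so Q = ([Sn²⁺(aq)]^3·[Al³⁺(aq)]^2) / [Sn⁴⁺(aq)]^3.
Isolating [Sn⁴⁺(aq)] in Q = 10^{5.169} yields log [Sn⁴⁺(aq)] = −1.368, i.e. 0.043 M.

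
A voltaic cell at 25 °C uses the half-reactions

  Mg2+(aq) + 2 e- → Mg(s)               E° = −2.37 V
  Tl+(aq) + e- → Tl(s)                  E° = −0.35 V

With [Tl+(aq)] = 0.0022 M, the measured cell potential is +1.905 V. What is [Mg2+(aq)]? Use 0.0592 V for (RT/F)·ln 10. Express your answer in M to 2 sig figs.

0.037 M

With Tl⁺/Tl at the cathode and Mg²⁺/Mg at the anode, E°cell = −0.35 − (−2.37) = +2.02 V (n = 2).
Since E = E° − (0.0592/n)·log Q, log Q = n(E° − E)/0.0592 = 3.885.
The balanced reaction is 2 Tl+(aq) + Mg(s) → 2 Tl(s) + Mg2+(aq), so Q = [Mg2+(aq)] / [Tl+(aq)]^2.
Solving for the unknown gives log [Mg2+(aq)] = −1.430, so [Mg2+(aq)] ≈ 0.037 M.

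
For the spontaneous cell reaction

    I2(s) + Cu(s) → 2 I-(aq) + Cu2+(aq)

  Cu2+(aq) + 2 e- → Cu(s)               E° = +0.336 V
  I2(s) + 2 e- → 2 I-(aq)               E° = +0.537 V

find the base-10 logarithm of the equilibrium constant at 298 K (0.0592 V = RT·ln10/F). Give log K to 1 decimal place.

log K = 6.8

The I₂/I⁻ couple is reduced (cathode); E°cell = +0.537 − (+0.336) = +0.201 V with n = 2.
At equilibrium E = 0, so log K = nE°cell / 0.0592 = (2)(+0.201) / 0.0592 = 6.8.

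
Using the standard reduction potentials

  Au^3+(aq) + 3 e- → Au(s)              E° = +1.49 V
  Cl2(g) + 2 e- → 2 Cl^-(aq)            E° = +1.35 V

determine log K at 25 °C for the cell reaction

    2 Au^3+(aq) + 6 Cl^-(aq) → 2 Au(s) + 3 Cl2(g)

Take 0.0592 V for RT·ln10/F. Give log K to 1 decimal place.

log K = 14.2

The Au³⁺/Au couple is reduced (cathode); E°cell = +1.49 − (+1.35) = +0.14 V with n = 6.
At equilibrium E = 0, so log K = nE°cell / 0.0592 = (6)(+0.14) / 0.0592 = 14.2.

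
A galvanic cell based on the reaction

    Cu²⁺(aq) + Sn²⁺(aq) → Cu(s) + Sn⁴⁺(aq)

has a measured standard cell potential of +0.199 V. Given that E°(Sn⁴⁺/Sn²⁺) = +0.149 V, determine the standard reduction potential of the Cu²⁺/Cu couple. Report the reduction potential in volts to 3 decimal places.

In the reaction as written the Cu²⁺/Cu couple is reduced (cathode) and Sn⁴⁺/Sn²⁺ is oxidized (anode), so E°cell = E°(Cu²⁺/Cu) − E°(Sn⁴⁺/Sn²⁺).
E°(Cu²⁺/Cu) = E°cell + E°(anode) = +0.199 + (+0.149) = +0.348 V.

+0.348 V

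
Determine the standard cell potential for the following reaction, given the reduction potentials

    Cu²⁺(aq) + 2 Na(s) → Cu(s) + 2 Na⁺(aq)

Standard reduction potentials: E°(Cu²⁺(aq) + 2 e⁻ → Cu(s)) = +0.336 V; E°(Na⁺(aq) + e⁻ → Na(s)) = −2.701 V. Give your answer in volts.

Cu²⁺(aq) gains electrons, so the Cu²⁺/Cu couple is the cathode; the Na⁺/Na couple is the anode.
E°cell = E°(cathode) − E°(anode) = +0.336 − (−2.701) = +3.037 V.
The positive value indicates the reaction is spontaneous as written.

+3.037 V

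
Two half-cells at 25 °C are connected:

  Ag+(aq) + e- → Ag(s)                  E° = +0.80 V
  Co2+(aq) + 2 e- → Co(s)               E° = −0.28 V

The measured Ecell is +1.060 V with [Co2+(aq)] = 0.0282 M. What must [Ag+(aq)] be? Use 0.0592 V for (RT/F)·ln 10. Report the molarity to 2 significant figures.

0.077 M

Ag⁺/Ag is the cathode (higher E°); E°cell = +0.80 − (−0.28) = +1.08 V with n = 2.
Rearranging E = E° − (0.0592/n)·log Q gives log Q = 2(+1.08 − (+1.060))/0.0592 = 0.676.
The balanced reaction is 2 Ag+(aq) + Co(s) → 2 Ag(s) + Co2+(aq), so Q = [Co2+(aq)] / [Ag+(aq)]^2.
Substituting the known concentrations and solving, log [Ag+(aq)] = −1.113 and [Ag+(aq)] = 0.077 M.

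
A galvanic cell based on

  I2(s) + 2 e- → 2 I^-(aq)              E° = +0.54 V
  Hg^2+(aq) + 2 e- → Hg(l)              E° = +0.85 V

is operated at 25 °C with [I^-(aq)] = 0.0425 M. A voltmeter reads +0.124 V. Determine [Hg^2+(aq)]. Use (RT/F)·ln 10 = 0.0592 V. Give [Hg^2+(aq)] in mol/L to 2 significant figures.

Hg²⁺/Hg is the cathode (higher E°); E°cell = +0.85 − (+0.54) = +0.31 V with n = 2.
Since E = E° − (0.0592/n)·log Q, log Q = n(E° − E)/0.0592 = 6.284.
For Hg^2+(aq) + 2 I^-(aq) → Hg(l) + I2(s), the reaction quotient is Q = 1 / ([Hg^2+(aq)]·[I^-(aq)]^2).
Substituting the known concentrations and solving, log [Hg^2+(aq)] = −3.541 and [Hg^2+(aq)] = 0.00029 M.

0.00029 M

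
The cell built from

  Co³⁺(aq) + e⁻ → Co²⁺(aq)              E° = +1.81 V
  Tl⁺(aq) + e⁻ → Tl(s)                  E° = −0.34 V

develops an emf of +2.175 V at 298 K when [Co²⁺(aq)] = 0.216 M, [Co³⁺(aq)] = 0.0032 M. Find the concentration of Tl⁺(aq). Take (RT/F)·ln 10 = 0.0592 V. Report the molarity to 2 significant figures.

0.0056 M

The Co³⁺/Co²⁺ couple has the larger reduction potential, so it is the cathode: E°cell = +1.81 − (−0.34) = +2.15 V and n = 1.
From the Nernst equation, log Q = n(E° − E)/0.0592 = 1·(+2.15 − (+2.175))/0.0592 = −0.422.
For Co³⁺(aq) + Tl(s) → Co²⁺(aq) + Tl⁺(aq), the reaction quotient is Q = ([Co²⁺(aq)]·[Tl⁺(aq)]) / [Co³⁺(aq)].
Substituting the known concentrations and solving, log [Tl⁺(aq)] = −2.251 and [Tl⁺(aq)] = 0.0056 M.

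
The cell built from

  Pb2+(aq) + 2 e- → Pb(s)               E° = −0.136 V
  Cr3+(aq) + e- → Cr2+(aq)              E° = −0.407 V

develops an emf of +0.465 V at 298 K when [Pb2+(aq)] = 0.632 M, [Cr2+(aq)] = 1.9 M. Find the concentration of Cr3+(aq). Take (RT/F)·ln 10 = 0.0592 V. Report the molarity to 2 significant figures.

0.00080 M

The Pb²⁺/Pb couple has the larger reduction potential, so it is the cathode: E°cell = −0.136 − (−0.407) = +0.271 V and n = 2.
From the Nernst equation, log Q = n(E° − E)/0.0592 = 2·(+0.271 − (+0.465))/0.0592 = −6.554.
The balanced reaction is Pb2+(aq) + 2 Cr2+(aq) → Pb(s) + 2 Cr3+(aq), so Q = [Cr3+(aq)]^2 / ([Pb2+(aq)]·[Cr2+(aq)]^2).
Solving for the unknown gives log [Cr3+(aq)] = −3.098, so [Cr3+(aq)] ≈ 0.00080 M.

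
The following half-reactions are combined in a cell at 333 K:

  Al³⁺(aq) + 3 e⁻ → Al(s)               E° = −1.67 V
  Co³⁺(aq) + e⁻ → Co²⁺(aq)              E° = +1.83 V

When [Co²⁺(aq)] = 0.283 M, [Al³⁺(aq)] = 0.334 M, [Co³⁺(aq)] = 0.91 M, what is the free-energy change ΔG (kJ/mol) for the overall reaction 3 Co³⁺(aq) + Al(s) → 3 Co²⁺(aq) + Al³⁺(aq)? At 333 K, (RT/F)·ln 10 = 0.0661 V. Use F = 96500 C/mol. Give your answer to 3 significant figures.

E°cell = +1.83 − (−1.67) = +3.50 V; the balanced reaction transfers n = 3 electrons.
Here Q = ([Co²⁺(aq)]^3·[Al³⁺(aq)]) / [Co³⁺(aq)]^3 = 0.01 (log Q = −1.998), giving E = +3.50 − (0.0661/3)·(−1.998) = +3.5440 V.
Then ΔG = −nFE = −3 × 96500 × +3.5440 J/mol = −1030 kJ/mol.

−1030 kJ/mol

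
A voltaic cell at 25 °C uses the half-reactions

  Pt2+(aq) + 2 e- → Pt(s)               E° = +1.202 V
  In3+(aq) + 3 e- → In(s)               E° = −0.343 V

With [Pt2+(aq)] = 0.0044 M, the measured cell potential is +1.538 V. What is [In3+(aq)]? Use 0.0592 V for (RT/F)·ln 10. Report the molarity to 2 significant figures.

Pt²⁺/Pt is the cathode (higher E°); E°cell = +1.202 − (−0.343) = +1.545 V with n = 6.
Rearranging E = E° − (0.0592/n)·log Q gives log Q = 6(+1.545 − (+1.538))/0.0592 = 0.709.
For 3 Pt2+(aq) + 2 In(s) → 3 Pt(s) + 2 In3+(aq), the reaction quotient is Q = [In3+(aq)]^2 / [Pt2+(aq)]^3.
Substituting the known concentrations and solving, log [In3+(aq)] = −3.180 and [In3+(aq)] = 0.00066 M.

0.00066 M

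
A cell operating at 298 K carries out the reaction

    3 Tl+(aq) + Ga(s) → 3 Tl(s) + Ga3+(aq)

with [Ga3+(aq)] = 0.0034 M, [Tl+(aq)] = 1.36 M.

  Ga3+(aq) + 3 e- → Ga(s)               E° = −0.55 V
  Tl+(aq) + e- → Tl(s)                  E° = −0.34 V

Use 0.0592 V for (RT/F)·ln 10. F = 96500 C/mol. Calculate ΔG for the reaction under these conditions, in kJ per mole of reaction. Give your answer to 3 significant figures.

−77.2 kJ/mol

E°cell = −0.34 − (−0.55) = +0.21 V; the balanced reaction transfers n = 3 electrons.
The reaction quotient is [Ga3+(aq)] / [Tl+(aq)]^3 = 0.00135; by Nernst, E = +0.21 − (0.0592/3)(−2.869) = +0.2666 V.
Finally ΔG = −nFE = −(3)(96500 C/mol)(+0.2666 V) = −77.2 kJ/mol.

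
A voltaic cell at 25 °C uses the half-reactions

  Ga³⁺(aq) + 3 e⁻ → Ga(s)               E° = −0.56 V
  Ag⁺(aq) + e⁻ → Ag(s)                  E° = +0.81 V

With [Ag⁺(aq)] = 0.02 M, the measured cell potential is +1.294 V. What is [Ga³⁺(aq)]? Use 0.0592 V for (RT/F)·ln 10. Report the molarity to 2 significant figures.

The Ag⁺/Ag couple has the larger reduction potential, so it is the cathode: E°cell = +0.81 − (−0.56) = +1.37 V and n = 3.
From the Nernst equation, log Q = n(E° − E)/0.0592 = 3·(+1.37 − (+1.294))/0.0592 = 3.851.
Balancing electrons gives 3 Ag⁺(aq) + Ga(s) → 3 Ag(s) + Ga³⁺(aq); thus Q = [Ga³⁺(aq)] / [Ag⁺(aq)]^3.
Solving for the unknown gives log [Ga³⁺(aq)] = −1.246, so [Ga³⁺(aq)] ≈ 0.057 M.

0.057 M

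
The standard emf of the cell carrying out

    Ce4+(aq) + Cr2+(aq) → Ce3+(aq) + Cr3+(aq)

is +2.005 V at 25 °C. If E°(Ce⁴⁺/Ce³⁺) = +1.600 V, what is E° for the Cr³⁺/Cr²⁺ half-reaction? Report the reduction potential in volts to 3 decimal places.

In the reaction as written the Ce⁴⁺/Ce³⁺ couple is reduced (cathode) and Cr³⁺/Cr²⁺ is oxidized (anode), so E°cell = E°(Ce⁴⁺/Ce³⁺) − E°(Cr³⁺/Cr²⁺).
E°(Cr³⁺/Cr²⁺) = E°(cathode) − E°cell = +1.600 − (+2.005) = −0.405 V.

−0.405 V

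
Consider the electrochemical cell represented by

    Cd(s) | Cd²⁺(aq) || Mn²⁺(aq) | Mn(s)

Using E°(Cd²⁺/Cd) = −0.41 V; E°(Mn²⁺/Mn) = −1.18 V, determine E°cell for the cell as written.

−0.77 V

By convention the left-hand electrode in cell notation is the anode (oxidation) and the right-hand electrode is the cathode (reduction).
E°cell = E°(right) − E°(left) = −1.18 − (−0.41) = −0.77 V.
The negative sign shows that, as written, the cell would require an external voltage to drive the reaction.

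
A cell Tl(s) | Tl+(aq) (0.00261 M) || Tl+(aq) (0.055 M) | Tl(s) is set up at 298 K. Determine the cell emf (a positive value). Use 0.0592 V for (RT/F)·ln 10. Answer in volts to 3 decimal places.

For a concentration cell E°cell = 0, since both electrodes use the same couple.
The compartment with the higher Tl+(aq) concentration (0.055 M) acts as the cathode; ions are reduced there and produced at the dilute (0.00261 M) anode.
With n = 1, Ecell = −(0.0592/1)·log([dilute]/[conc]) = −(0.0592/1)·log(0.00261/0.055) = +0.078 V.

0.078 V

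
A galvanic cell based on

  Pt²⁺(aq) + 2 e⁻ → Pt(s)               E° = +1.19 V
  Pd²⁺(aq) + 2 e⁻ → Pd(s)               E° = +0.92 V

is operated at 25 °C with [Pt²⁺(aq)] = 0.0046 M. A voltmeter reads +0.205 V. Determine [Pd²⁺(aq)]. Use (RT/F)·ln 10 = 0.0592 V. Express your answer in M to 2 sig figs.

With Pt²⁺/Pt at the cathode and Pd²⁺/Pd at the anode, E°cell = +1.19 − (+0.92) = +0.27 V (n = 2).
Since E = E° − (0.0592/n)·log Q, log Q = n(E° − E)/0.0592 = 2.196.
For Pt²⁺(aq) + Pd(s) → Pt(s) + Pd²⁺(aq), the reaction quotient is Q = [Pd²⁺(aq)] / [Pt²⁺(aq)].
Substituting the known concentrations and solving, log [Pd²⁺(aq)] = −0.141 and [Pd²⁺(aq)] = 0.72 M.

0.72 M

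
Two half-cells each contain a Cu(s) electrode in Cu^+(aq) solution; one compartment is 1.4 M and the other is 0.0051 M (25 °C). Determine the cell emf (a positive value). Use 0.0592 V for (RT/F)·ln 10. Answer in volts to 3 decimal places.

0.144 V

For a concentration cell E°cell = 0, since both electrodes use the same couple.
The compartment with the higher Cu^+(aq) concentration (1.4 M) acts as the cathode; ions are reduced there and produced at the dilute (0.0051 M) anode.
With n = 1, Ecell = −(0.0592/1)·log([dilute]/[conc]) = −(0.0592/1)·log(0.0051/1.4) = +0.144 V.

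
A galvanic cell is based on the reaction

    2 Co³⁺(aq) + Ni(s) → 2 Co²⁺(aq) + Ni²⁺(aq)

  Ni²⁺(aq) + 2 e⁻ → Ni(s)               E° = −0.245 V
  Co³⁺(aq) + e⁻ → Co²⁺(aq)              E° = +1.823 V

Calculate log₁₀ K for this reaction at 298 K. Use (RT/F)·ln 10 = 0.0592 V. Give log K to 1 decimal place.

log K = 69.9

The Co³⁺/Co²⁺ couple is reduced (cathode); E°cell = +1.823 − (−0.245) = +2.068 V with n = 2.
At equilibrium E = 0, so log K = nE°cell / 0.0592 = (2)(+2.068) / 0.0592 = 69.9.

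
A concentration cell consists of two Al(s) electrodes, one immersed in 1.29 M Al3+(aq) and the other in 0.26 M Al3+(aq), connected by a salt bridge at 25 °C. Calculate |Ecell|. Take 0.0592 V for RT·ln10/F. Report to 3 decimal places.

For a concentration cell E°cell = 0, since both electrodes use the same couple.
The compartment with the higher Al3+(aq) concentration (1.29 M) acts as the cathode; ions are reduced there and produced at the dilute (0.26 M) anode.
With n = 3, Ecell = −(0.0592/3)·log([dilute]/[conc]) = −(0.0592/3)·log(0.26/1.29) = +0.014 V.

0.014 V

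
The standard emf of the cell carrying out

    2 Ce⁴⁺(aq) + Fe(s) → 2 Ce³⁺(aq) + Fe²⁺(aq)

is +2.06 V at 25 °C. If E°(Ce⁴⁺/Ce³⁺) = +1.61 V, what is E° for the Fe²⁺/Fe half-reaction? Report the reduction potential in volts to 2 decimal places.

−0.45 V

In the reaction as written the Ce⁴⁺/Ce³⁺ couple is reduced (cathode) and Fe²⁺/Fe is oxidized (anode), so E°cell = E°(Ce⁴⁺/Ce³⁺) − E°(Fe²⁺/Fe).
E°(Fe²⁺/Fe) = E°(cathode) − E°cell = +1.61 − (+2.06) = −0.45 V.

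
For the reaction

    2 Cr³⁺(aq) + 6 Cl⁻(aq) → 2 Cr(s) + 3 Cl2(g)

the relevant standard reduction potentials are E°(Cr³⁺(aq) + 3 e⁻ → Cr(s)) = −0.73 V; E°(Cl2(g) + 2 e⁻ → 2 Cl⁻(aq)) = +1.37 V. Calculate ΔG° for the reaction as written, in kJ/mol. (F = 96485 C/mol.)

+1216 kJ/mol

In the reaction as written Cr³⁺(aq) is reduced, so the Cr³⁺/Cr couple is the cathode and Cl₂/Cl⁻ is the anode.
E°cell = −0.73 − (+1.37) = −2.10 V; balancing electrons gives n = 6.
ΔG° = −nFE°cell = −(6)(96485)(−2.10) J/mol = +1216 kJ/mol.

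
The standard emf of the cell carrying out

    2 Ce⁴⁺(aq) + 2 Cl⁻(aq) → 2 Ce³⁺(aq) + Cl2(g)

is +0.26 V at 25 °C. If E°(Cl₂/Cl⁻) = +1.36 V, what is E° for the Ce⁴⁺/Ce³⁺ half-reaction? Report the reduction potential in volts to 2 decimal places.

In the reaction as written the Ce⁴⁺/Ce³⁺ couple is reduced (cathode) and Cl₂/Cl⁻ is oxidized (anode), so E°cell = E°(Ce⁴⁺/Ce³⁺) − E°(Cl₂/Cl⁻).
E°(Ce⁴⁺/Ce³⁺) = E°cell + E°(anode) = +0.26 + (+1.36) = +1.62 V.

+1.62 V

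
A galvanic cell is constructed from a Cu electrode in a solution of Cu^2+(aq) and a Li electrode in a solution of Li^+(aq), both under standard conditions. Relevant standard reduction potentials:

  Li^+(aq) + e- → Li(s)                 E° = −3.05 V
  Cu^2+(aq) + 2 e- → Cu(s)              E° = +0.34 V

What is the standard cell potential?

+3.39 V

The Cu²⁺/Cu couple has the higher E°, so Cu ion is reduced (cathode) and Li is oxidized (anode).
E°cell = E°(cathode) − E°(anode) = +0.34 − (−3.05) = +3.39 V.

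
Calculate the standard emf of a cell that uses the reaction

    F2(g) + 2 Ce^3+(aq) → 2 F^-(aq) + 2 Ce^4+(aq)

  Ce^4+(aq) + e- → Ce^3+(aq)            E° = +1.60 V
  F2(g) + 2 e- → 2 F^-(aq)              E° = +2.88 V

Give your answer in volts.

F2(g) gains electrons, so the F₂/F⁻ couple is the cathode; the Ce⁴⁺/Ce³⁺ couple is the anode.
E°cell = E°(cathode) − E°(anode) = +2.88 − (+1.60) = +1.28 V.
The positive value indicates the reaction is spontaneous as written.

+1.28 V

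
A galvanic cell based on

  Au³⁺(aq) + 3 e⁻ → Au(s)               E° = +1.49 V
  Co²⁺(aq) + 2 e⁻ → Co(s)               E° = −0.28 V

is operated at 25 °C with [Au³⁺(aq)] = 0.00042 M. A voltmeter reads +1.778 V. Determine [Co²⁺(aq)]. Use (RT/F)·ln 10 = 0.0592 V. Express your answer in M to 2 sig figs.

0.0030 M

With Au³⁺/Au at the cathode and Co²⁺/Co at the anode, E°cell = +1.49 − (−0.28) = +1.77 V (n = 6).
Since E = E° − (0.0592/n)·log Q, log Q = n(E° − E)/0.0592 = −0.811.
For 2 Au³⁺(aq) + 3 Co(s) → 2 Au(s) + 3 Co²⁺(aq), the reaction quotient is Q = [Co²⁺(aq)]^3 / [Au³⁺(aq)]^2.
Substituting the known concentrations and solving, log [Co²⁺(aq)] = −2.522 and [Co²⁺(aq)] = 0.0030 M.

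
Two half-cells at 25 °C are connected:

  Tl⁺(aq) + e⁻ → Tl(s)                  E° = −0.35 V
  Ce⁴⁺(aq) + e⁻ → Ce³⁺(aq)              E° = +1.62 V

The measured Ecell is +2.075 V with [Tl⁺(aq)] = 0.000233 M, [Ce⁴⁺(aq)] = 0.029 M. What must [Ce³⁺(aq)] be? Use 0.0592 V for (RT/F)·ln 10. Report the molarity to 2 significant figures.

2.1 M

With Ce⁴⁺/Ce³⁺ at the cathode and Tl⁺/Tl at the anode, E°cell = +1.62 − (−0.35) = +1.97 V (n = 1).
From the Nernst equation, log Q = n(E° − E)/0.0592 = 1·(+1.97 − (+2.075))/0.0592 = −1.774.
For Ce⁴⁺(aq) + Tl(s) → Ce³⁺(aq) + Tl⁺(aq), the reaction quotient is Q = ([Ce³⁺(aq)]·[Tl⁺(aq)]) / [Ce⁴⁺(aq)].
Isolating [Ce³⁺(aq)] in Q = 10^{−1.774} yields log [Ce³⁺(aq)] = 0.321, i.e. 2.1 M.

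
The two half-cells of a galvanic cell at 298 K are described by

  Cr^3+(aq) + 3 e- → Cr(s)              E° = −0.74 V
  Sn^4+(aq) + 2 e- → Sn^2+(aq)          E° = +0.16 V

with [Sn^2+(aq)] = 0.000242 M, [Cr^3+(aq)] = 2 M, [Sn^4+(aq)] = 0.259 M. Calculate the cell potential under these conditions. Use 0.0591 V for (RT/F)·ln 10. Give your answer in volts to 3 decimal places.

+0.984 V

Sn⁴⁺/Sn²⁺ is reduced (cathode, E° = +0.16 V) and Cr³⁺/Cr is oxidized (anode).
E°cell = E°cat − E°an = +0.16 − (−0.74) = +0.90 V; n = 6.
For the overall reaction 3 Sn^4+(aq) + 2 Cr(s) → 3 Sn^2+(aq) + 2 Cr^3+(aq), Q = ([Sn^2+(aq)]^3·[Cr^3+(aq)]^2) / [Sn^4+(aq)]^3 = 3.26×10^−9, giving log Q = −8.486.
E = E° − (0.0591/n)·log Q = +0.90 − (0.0591/6)(−8.486) = +0.984 V.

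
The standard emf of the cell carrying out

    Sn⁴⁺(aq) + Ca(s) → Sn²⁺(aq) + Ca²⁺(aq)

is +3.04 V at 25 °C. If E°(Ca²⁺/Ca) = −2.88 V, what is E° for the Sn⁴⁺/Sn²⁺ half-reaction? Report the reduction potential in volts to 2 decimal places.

+0.16 V

In the reaction as written the Sn⁴⁺/Sn²⁺ couple is reduced (cathode) and Ca²⁺/Ca is oxidized (anode), so E°cell = E°(Sn⁴⁺/Sn²⁺) − E°(Ca²⁺/Ca).
E°(Sn⁴⁺/Sn²⁺) = E°cell + E°(anode) = +3.04 + (−2.88) = +0.16 V.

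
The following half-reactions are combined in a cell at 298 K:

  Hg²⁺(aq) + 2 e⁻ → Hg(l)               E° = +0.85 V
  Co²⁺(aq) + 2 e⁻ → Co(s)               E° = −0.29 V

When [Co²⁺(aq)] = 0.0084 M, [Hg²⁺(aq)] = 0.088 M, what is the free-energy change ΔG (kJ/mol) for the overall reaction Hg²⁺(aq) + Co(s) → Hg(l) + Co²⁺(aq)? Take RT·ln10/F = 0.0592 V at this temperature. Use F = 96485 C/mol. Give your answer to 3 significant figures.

−226 kJ/mol

The standard cell potential is +0.85 − (−0.29) = +1.14 V, with n = 2 electrons in the balanced equation.
The reaction quotient is [Co²⁺(aq)] / [Hg²⁺(aq)] = 0.0955; by Nernst, E = +1.14 − (0.0592/2)(−1.020) = +1.1702 V.
Finally ΔG = −nFE = −(2)(96485 C/mol)(+1.1702 V) = −226 kJ/mol.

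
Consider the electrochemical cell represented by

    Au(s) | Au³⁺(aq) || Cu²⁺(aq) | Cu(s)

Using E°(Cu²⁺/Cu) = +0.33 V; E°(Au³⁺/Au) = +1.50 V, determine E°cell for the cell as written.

By convention the left-hand electrode in cell notation is the anode (oxidation) and the right-hand electrode is the cathode (reduction).
E°cell = E°(right) − E°(left) = +0.33 − (+1.50) = −1.17 V.
The negative sign shows that, as written, the cell would require an external voltage to drive the reaction.

−1.17 V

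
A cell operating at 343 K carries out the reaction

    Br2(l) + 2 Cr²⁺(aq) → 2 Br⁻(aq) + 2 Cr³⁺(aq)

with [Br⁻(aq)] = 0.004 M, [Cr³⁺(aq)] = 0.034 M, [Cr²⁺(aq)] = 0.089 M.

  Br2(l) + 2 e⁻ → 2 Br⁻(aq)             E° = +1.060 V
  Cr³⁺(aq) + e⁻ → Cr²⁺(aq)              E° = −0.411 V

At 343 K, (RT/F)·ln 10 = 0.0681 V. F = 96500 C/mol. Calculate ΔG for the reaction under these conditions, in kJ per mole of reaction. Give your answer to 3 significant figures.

E°cell = +1.060 − (−0.411) = +1.471 V; the balanced reaction transfers n = 2 electrons.
Q = ([Br⁻(aq)]^2·[Cr³⁺(aq)]^2) / [Cr²⁺(aq)]^2 = 2.34×10^−6, so log Q = −5.632 and E = +1.471 − (0.0681/2)(−5.632) = +1.6628 V.
ΔG = −nFE = −(2)(96500)(+1.6628) J/mol = −321 kJ/mol.

−321 kJ/mol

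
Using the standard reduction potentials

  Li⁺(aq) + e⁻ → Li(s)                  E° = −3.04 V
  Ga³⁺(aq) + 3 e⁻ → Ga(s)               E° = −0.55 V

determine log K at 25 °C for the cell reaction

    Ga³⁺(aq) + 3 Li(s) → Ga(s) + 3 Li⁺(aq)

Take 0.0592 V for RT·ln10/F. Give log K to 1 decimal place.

The Ga³⁺/Ga couple is reduced (cathode); E°cell = −0.55 − (−3.04) = +2.49 V with n = 3.
At equilibrium E = 0, so log K = nE°cell / 0.0592 = (3)(+2.49) / 0.0592 = 126.2.

log K = 126.2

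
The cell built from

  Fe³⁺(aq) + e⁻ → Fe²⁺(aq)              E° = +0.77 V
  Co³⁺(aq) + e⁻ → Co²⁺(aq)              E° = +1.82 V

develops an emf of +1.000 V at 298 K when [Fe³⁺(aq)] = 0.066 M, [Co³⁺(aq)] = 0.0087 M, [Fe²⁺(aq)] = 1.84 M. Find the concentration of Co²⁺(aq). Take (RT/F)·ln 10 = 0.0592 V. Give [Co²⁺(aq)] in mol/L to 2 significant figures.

1.7 M

The Co³⁺/Co²⁺ couple has the larger reduction potential, so it is the cathode: E°cell = +1.82 − (+0.77) = +1.05 V and n = 1.
Since E = E° − (0.0592/n)·log Q, log Q = n(E° − E)/0.0592 = 0.845.
Balancing electrons gives Co³⁺(aq) + Fe²⁺(aq) → Co²⁺(aq) + Fe³⁺(aq); thus Q = ([Co²⁺(aq)]·[Fe³⁺(aq)]) / ([Co³⁺(aq)]·[Fe²⁺(aq)]).
Solving for the unknown gives log [Co²⁺(aq)] = 0.230, so [Co²⁺(aq)] ≈ 1.7 M.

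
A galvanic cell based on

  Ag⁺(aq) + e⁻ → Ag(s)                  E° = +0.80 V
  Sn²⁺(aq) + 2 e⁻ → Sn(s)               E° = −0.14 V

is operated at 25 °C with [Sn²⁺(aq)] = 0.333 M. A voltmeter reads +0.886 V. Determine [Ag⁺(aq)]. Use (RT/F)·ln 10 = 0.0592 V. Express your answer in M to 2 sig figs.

The Ag⁺/Ag couple has the larger reduction potential, so it is the cathode: E°cell = +0.80 − (−0.14) = +0.94 V and n = 2.
Rearranging E = E° − (0.0592/n)·log Q gives log Q = 2(+0.94 − (+0.886))/0.0592 = 1.824.
For 2 Ag⁺(aq) + Sn(s) → 2 Ag(s) + Sn²⁺(aq), the reaction quotient is Q = [Sn²⁺(aq)] / [Ag⁺(aq)]^2.
Isolating [Ag⁺(aq)] in Q = 10^{1.824} yields log [Ag⁺(aq)] = −1.151, i.e. 0.071 M.

0.071 M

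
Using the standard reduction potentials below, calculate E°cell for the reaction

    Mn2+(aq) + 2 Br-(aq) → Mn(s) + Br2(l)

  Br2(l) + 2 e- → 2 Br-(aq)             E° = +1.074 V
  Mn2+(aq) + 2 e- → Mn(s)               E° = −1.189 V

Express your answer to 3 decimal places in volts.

−2.263 V

Mn2+(aq) gains electrons, so the Mn²⁺/Mn couple is the cathode; the Br₂/Br⁻ couple is the anode.
E°cell = E°(cathode) − E°(anode) = −1.189 − (+1.074) = −2.263 V.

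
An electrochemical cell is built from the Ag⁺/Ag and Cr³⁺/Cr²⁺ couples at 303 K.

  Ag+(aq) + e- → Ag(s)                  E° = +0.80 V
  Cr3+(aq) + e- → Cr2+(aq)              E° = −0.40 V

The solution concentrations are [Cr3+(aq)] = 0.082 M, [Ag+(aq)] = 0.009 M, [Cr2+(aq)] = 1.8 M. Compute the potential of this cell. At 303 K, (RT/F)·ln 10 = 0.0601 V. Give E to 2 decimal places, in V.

Since E°(Ag⁺/Ag) > E°(Cr³⁺/Cr²⁺), Ag⁺/Ag serves as the cathode.
The standard potential is +0.80 − (−0.40) = +1.20 V and the balanced reaction transfers n = 1 electron.
Balancing gives Ag+(aq) + Cr2+(aq) → Ag(s) + Cr3+(aq); hence Q = [Cr3+(aq)] / ([Ag+(aq)]·[Cr2+(aq)]) = 5.06 (log Q = 0.704).
E = E° − (0.0601/n)·log Q = +1.20 − (0.0601/1)(0.704) = +1.16 V.

+1.16 V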